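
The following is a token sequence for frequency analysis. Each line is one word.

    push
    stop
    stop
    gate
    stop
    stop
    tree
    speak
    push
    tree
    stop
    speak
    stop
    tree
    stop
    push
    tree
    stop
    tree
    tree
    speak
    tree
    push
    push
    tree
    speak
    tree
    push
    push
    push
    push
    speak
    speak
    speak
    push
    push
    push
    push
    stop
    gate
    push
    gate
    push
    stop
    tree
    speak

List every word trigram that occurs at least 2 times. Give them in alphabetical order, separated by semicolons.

Trigram counts meeting the condition (at least 2 times):
  push push push: 4
  push tree stop: 2
  speak tree push: 2
  stop tree speak: 2
  tree push push: 2
  tree speak tree: 2

push push push; push tree stop; speak tree push; stop tree speak; tree push push; tree speak tree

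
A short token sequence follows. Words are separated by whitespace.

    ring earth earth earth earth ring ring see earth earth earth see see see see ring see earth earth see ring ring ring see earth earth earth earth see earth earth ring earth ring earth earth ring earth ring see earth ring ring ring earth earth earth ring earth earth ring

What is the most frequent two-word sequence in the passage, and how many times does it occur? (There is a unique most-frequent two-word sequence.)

Bigram frequencies (highest first):
  earth earth: 14
  earth ring: 8
  ring earth: 6
  ring ring: 5
  see earth: 5
  ring see: 4
  … (3 more, each ≤ 3)

"earth earth", 14 times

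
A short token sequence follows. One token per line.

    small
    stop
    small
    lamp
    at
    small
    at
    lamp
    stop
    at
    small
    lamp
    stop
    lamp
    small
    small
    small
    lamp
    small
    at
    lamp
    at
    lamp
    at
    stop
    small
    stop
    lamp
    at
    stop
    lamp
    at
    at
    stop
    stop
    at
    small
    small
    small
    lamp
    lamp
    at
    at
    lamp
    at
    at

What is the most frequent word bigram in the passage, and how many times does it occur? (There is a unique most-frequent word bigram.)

Bigram frequencies (highest first):
  lamp at: 7
  small lamp: 4
  at lamp: 4
  small small: 4
  at small: 3
  stop lamp: 3
  … (10 more, each ≤ 3)

"lamp at", 7 times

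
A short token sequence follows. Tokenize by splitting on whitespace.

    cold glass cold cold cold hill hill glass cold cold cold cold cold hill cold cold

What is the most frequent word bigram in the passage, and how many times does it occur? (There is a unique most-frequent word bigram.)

Bigram frequencies (highest first):
  cold cold: 7
  glass cold: 2
  cold hill: 2
  cold glass: 1
  hill hill: 1
  hill glass: 1
  … (1 more, each ≤ 1)

"cold cold", 7 times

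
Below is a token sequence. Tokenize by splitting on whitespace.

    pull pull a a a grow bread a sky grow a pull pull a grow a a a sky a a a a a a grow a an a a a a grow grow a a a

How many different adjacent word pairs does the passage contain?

14

37 tokens → 36 bigram windows in total.
Repeated bigrams (each contributes count−1 duplicates):
  a a: 14
  a grow: 4
  grow a: 4
  a sky: 2
  pull a: 2
  pull pull: 2
22 duplicate windows → 36 − 22 = 14 distinct.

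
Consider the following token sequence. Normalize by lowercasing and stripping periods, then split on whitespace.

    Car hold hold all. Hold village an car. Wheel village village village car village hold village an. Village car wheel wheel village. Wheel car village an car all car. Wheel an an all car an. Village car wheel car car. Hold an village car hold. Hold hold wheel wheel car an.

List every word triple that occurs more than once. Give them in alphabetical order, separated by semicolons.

Trigram counts meeting the condition (more than once):
  an village car: 3
  car hold hold: 2
  hold village an: 2
  village an car: 2
  village car wheel: 2

an village car; car hold hold; hold village an; village an car; village car wheel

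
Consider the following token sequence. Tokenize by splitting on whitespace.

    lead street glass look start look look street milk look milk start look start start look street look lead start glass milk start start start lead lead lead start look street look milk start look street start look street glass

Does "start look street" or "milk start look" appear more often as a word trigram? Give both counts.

"start look street" (4 vs 2)

"start look street": 4 occurrences
"milk start look": 2 occurrences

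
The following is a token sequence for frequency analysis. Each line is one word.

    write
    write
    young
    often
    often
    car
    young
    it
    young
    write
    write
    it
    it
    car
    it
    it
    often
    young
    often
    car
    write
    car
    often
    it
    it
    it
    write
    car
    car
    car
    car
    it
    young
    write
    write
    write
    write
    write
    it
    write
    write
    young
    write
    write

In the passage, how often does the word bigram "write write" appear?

8

Scanning the 43 overlapping bigram windows for "write write":
  position 1–2: write write
  position 10–11: write write
  position 34–35: write write
  position 35–36: write write
  position 36–37: write write
  position 37–38: write write
  position 40–41: write write
  position 43–44: write write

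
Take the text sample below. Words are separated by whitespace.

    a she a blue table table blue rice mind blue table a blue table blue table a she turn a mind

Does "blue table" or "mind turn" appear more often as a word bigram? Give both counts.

"blue table" (4 vs 0)

"blue table": 4 occurrences
"mind turn": 0 occurrences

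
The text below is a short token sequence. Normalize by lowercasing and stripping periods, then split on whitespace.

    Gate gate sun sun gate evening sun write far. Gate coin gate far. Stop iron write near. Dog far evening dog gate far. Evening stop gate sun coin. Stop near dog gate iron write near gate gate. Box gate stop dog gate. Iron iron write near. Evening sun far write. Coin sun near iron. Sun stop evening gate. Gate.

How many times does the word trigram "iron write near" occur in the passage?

3

Scanning the 57 overlapping trigram windows for "iron write near":
  position 15–17: iron write near
  position 33–35: iron write near
  position 44–46: iron write near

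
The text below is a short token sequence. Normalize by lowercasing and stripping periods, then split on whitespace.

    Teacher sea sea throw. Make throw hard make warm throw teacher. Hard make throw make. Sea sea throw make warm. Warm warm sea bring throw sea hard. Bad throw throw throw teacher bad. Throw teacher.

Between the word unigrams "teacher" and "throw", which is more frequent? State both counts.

"teacher": 4 occurrences
"throw": 10 occurrences

"throw" (10 vs 4)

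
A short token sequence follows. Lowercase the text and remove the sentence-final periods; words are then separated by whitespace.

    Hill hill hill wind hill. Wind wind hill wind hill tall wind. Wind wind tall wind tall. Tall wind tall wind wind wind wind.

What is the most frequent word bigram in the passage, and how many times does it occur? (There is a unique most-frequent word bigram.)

Bigram frequencies (highest first):
  wind wind: 6
  tall wind: 4
  hill wind: 3
  wind hill: 3
  wind tall: 3
  hill hill: 2
  … (2 more, each ≤ 1)

"wind wind", 6 times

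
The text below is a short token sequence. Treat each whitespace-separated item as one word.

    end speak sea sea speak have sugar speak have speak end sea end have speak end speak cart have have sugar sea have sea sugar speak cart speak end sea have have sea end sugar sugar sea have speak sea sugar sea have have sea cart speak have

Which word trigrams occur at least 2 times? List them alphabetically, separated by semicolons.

Trigram counts meeting the condition (at least 2 times):
  have have sea: 2
  have speak end: 2
  sea have have: 2
  speak end sea: 2
  sugar sea have: 3

have have sea; have speak end; sea have have; speak end sea; sugar sea have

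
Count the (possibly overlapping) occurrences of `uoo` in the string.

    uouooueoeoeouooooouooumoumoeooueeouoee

3

Sliding a length-3 window over the 38 characters (36 positions):
  position 3–5: uoo
  position 13–15: uoo
  position 19–21: uoo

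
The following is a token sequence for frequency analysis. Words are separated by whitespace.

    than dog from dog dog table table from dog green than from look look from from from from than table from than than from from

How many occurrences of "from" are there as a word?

Scanning the 25 tokens for "from":
  position 3: from
  position 8: from
  position 12: from
  position 15: from
  position 16: from
  position 17: from
  position 18: from
  position 21: from
  position 24: from
  position 25: from

10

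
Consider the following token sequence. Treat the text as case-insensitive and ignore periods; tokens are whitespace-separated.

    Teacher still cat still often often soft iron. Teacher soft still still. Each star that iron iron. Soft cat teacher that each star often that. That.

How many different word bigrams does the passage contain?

24

26 tokens → 25 bigram windows in total.
Repeated bigrams (each contributes count−1 duplicates):
  each star: 2
1 duplicate windows → 25 − 1 = 24 distinct.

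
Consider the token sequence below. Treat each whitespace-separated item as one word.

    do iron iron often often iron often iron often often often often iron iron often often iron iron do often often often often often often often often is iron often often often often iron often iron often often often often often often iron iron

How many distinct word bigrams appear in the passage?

9

44 tokens → 43 bigram windows in total.
Repeated bigrams (each contributes count−1 duplicates):
  often often: 20
  iron often: 7
  often iron: 7
  iron iron: 4
34 duplicate windows → 43 − 34 = 9 distinct.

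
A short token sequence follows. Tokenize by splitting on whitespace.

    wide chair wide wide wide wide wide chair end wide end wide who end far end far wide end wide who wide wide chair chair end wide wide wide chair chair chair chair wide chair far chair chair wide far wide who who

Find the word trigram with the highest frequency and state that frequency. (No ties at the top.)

"wide wide wide", 4 times

Trigram frequencies (highest first):
  wide wide wide: 4
  wide wide chair: 3
  chair end wide: 2
  wide end wide: 2
  end wide who: 2
  wide chair chair: 2
  … (24 more, each ≤ 2)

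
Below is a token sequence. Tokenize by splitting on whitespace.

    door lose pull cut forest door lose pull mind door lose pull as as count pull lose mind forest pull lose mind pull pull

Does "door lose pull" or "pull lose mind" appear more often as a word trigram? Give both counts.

"door lose pull": 3 occurrences
"pull lose mind": 2 occurrences

"door lose pull" (3 vs 2)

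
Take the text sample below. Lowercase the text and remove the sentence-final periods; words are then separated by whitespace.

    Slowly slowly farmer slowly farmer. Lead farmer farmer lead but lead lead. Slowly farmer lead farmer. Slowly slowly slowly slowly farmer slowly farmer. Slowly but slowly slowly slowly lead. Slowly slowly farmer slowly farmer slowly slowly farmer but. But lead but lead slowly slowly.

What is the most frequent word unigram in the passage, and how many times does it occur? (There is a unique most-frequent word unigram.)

Unigram frequencies (highest first):
  slowly: 20
  farmer: 11
  lead: 8
  but: 5

"slowly", 20 times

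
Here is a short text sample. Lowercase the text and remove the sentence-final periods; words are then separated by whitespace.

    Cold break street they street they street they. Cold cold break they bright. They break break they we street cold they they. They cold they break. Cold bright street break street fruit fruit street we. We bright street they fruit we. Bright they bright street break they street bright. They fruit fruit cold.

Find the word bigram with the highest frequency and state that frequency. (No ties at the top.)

"street they", 4 times

Bigram frequencies (highest first):
  street they: 4
  they street: 3
  break they: 3
  bright they: 3
  bright street: 3
  cold break: 2
  … (24 more, each ≤ 2)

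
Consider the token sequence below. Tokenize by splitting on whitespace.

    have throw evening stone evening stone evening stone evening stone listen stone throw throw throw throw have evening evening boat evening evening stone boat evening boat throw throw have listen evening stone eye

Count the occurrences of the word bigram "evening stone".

6

Scanning the 32 overlapping bigram windows for "evening stone":
  position 3–4: evening stone
  position 5–6: evening stone
  position 7–8: evening stone
  position 9–10: evening stone
  position 22–23: evening stone
  position 31–32: evening stone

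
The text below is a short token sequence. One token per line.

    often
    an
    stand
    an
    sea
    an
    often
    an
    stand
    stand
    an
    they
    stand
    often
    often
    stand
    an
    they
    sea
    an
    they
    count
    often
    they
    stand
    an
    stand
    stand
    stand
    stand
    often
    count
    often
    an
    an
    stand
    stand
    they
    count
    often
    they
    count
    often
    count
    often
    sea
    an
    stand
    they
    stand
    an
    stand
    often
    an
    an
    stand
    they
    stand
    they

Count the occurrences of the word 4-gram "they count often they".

2

Scanning the 56 overlapping 4-gram windows for "they count often they":
  position 21–24: they count often they
  position 38–41: they count often they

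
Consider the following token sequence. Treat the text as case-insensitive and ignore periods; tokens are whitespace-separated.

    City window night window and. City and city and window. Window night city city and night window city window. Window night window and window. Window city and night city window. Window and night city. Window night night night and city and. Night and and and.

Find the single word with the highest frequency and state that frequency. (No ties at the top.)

Unigram frequencies (highest first):
  window: 13
  and: 12
  city: 10
  night: 10

"window", 13 times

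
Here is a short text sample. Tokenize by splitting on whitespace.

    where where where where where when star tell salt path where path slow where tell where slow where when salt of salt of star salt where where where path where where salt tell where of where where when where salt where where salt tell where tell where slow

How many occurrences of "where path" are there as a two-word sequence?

2

Scanning the 47 overlapping bigram windows for "where path":
  position 11–12: where path
  position 28–29: where path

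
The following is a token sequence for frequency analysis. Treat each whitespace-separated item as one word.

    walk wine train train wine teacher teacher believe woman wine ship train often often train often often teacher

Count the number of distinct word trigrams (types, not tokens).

18 tokens → 16 trigram windows in total.
Repeated trigrams (each contributes count−1 duplicates):
  train often often: 2
1 duplicate windows → 16 − 1 = 15 distinct.

15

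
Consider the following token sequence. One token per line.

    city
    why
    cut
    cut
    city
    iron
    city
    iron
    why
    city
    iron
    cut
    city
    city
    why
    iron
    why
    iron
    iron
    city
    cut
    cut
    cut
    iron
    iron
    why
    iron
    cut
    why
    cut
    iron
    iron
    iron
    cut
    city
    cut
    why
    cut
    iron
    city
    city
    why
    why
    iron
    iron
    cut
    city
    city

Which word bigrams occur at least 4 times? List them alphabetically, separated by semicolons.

cut city; iron cut; iron iron; why iron

Bigram counts meeting the condition (at least 4 times):
  cut city: 4
  iron cut: 4
  iron iron: 5
  why iron: 4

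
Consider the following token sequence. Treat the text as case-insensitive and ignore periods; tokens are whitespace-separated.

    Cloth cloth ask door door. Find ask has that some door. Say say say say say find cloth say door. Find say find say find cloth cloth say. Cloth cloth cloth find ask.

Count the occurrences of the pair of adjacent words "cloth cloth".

4

Scanning the 32 overlapping bigram windows for "cloth cloth":
  position 1–2: cloth cloth
  position 26–27: cloth cloth
  position 29–30: cloth cloth
  position 30–31: cloth cloth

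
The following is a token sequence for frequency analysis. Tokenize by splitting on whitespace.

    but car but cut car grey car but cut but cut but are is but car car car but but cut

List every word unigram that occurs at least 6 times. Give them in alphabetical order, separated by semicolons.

but; car

Unigram counts meeting the condition (at least 6 times):
  but: 8
  car: 6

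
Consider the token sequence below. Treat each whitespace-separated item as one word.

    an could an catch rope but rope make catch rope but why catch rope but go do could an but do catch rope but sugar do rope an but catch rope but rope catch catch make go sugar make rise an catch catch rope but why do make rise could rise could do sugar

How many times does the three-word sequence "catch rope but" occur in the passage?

6

Scanning the 52 overlapping trigram windows for "catch rope but":
  position 4–6: catch rope but
  position 9–11: catch rope but
  position 13–15: catch rope but
  position 22–24: catch rope but
  position 30–32: catch rope but
  position 43–45: catch rope but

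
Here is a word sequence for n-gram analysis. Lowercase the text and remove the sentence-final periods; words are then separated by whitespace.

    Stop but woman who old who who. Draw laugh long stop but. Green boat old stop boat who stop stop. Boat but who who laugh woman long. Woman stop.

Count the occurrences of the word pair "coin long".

0

Scanning the 28 overlapping bigram windows for "coin long":
  (none found)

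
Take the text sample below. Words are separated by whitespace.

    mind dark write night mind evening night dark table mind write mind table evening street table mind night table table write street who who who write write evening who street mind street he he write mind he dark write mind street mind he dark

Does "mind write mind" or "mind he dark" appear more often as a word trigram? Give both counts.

"mind he dark" (2 vs 1)

"mind write mind": 1 occurrence
"mind he dark": 2 occurrences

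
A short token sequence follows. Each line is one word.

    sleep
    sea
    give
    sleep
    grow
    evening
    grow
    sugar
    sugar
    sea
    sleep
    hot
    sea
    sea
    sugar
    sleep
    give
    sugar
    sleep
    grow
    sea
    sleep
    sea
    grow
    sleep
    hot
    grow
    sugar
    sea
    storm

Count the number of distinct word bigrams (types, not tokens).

22

30 tokens → 29 bigram windows in total.
Repeated bigrams (each contributes count−1 duplicates):
  grow sugar: 2
  sea sleep: 2
  sleep grow: 2
  sleep hot: 2
  sleep sea: 2
  sugar sea: 2
  sugar sleep: 2
7 duplicate windows → 29 − 7 = 22 distinct.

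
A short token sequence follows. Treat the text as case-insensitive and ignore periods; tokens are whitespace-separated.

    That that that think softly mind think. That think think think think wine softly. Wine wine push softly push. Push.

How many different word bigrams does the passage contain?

15

20 tokens → 19 bigram windows in total.
Repeated bigrams (each contributes count−1 duplicates):
  think think: 3
  that that: 2
  that think: 2
4 duplicate windows → 19 − 4 = 15 distinct.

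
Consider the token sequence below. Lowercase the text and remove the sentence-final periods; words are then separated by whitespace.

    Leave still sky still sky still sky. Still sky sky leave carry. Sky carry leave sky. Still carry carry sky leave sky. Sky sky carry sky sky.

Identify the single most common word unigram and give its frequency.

Unigram frequencies (highest first):
  sky: 13
  still: 5
  carry: 5
  leave: 4

"sky", 13 times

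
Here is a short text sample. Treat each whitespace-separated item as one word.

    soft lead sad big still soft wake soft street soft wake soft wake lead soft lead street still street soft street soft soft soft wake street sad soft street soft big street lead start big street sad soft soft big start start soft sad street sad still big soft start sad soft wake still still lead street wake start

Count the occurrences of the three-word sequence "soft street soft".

3

Scanning the 57 overlapping trigram windows for "soft street soft":
  position 8–10: soft street soft
  position 20–22: soft street soft
  position 28–30: soft street soft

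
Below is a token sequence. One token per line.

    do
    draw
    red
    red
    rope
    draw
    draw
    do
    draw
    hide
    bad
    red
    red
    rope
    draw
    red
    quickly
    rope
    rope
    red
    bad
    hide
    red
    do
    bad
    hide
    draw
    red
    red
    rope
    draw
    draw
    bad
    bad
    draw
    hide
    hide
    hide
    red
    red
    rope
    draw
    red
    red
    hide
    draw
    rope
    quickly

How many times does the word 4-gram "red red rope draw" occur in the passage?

4

Scanning the 45 overlapping 4-gram windows for "red red rope draw":
  position 3–6: red red rope draw
  position 12–15: red red rope draw
  position 28–31: red red rope draw
  position 39–42: red red rope draw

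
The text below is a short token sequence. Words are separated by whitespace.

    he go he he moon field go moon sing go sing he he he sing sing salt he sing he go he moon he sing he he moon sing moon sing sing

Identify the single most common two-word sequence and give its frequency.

"he he", 4 times

Bigram frequencies (highest first):
  he he: 4
  he moon: 3
  moon sing: 3
  sing he: 3
  he sing: 3
  he go: 2
  … (11 more, each ≤ 2)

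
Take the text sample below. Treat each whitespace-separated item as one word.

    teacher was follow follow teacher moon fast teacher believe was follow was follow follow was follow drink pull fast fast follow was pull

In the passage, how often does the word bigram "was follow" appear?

Scanning the 22 overlapping bigram windows for "was follow":
  position 2–3: was follow
  position 10–11: was follow
  position 12–13: was follow
  position 15–16: was follow

4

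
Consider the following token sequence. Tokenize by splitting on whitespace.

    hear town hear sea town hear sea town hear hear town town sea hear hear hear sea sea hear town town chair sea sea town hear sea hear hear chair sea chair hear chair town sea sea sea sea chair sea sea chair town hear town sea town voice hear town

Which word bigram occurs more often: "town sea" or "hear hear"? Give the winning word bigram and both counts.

"town sea": 3 occurrences
"hear hear": 4 occurrences

"hear hear" (4 vs 3)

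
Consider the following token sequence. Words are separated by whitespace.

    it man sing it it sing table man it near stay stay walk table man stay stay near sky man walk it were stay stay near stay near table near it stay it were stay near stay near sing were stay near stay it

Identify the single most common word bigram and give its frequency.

Bigram frequencies (highest first):
  stay near: 6
  near stay: 4
  stay stay: 3
  were stay: 3
  table man: 2
  it were: 2
  … (22 more, each ≤ 2)

"stay near", 6 times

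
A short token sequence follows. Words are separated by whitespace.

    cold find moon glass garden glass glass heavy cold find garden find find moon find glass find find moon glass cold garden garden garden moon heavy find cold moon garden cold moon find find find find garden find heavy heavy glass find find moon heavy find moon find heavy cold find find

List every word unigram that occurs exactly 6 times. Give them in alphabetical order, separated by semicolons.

Unigram counts meeting the condition (exactly 6 times):
  cold: 6
  glass: 6
  heavy: 6

cold; glass; heavy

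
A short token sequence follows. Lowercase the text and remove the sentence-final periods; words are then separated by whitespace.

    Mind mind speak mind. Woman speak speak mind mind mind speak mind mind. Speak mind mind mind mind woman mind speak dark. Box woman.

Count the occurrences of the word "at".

0

Scanning the 24 tokens for "at":
  (none found)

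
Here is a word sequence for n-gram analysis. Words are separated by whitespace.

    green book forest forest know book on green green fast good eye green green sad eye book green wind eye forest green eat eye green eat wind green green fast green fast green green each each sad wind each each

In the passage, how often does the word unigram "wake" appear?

Scanning the 40 tokens for "wake":
  (none found)

0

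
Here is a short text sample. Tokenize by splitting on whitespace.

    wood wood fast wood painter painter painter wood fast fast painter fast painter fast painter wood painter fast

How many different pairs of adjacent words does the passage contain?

9

18 tokens → 17 bigram windows in total.
Repeated bigrams (each contributes count−1 duplicates):
  fast painter: 3
  painter fast: 3
  painter painter: 2
  painter wood: 2
  wood fast: 2
  wood painter: 2
8 duplicate windows → 17 − 8 = 9 distinct.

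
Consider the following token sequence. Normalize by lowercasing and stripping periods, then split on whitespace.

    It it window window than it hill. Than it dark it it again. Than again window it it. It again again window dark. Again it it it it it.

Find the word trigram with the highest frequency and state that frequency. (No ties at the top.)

Trigram frequencies (highest first):
  it it it: 4
  it it again: 2
  it it window: 1
  it window window: 1
  window window than: 1
  window than it: 1
  … (17 more, each ≤ 1)

"it it it", 4 times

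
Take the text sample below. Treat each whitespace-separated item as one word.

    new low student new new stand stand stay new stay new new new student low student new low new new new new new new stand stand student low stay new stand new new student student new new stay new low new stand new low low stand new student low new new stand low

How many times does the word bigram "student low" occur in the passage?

3

Scanning the 52 overlapping bigram windows for "student low":
  position 14–15: student low
  position 27–28: student low
  position 48–49: student low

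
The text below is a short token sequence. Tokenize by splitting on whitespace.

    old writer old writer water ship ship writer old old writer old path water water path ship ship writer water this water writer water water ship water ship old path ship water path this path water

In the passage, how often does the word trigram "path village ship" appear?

Scanning the 34 overlapping trigram windows for "path village ship":
  (none found)

0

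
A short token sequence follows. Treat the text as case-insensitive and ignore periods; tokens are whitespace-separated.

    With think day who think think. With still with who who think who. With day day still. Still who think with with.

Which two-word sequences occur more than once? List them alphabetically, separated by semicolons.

think with; who think

Bigram counts meeting the condition (more than once):
  think with: 2
  who think: 3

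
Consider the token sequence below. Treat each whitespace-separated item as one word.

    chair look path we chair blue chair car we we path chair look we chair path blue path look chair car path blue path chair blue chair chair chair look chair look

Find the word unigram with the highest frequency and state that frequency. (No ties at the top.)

Unigram frequencies (highest first):
  chair: 11
  path: 6
  look: 5
  we: 4
  blue: 4
  car: 2

"chair", 11 times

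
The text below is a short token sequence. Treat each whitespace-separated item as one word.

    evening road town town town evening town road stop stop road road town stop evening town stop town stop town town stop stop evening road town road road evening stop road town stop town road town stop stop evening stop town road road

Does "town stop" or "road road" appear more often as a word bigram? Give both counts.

"town stop": 6 occurrences
"road road": 3 occurrences

"town stop" (6 vs 3)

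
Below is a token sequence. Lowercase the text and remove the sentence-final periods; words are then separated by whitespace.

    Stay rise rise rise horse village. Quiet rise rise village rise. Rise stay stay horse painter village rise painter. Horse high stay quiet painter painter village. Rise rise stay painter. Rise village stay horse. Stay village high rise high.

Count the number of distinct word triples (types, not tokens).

39 tokens → 37 trigram windows in total.
Repeated trigrams (each contributes count−1 duplicates):
  painter village rise: 2
  rise rise stay: 2
  village rise rise: 2
3 duplicate windows → 37 − 3 = 34 distinct.

34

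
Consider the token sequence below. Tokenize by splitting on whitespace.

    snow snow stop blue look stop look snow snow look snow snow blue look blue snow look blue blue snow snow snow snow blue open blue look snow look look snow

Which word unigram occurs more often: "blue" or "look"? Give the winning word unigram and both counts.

"look" (8 vs 7)

"blue": 7 occurrences
"look": 8 occurrences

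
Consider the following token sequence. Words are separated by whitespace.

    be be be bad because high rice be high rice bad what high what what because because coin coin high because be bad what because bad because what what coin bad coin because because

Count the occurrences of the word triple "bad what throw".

Scanning the 32 overlapping trigram windows for "bad what throw":
  (none found)

0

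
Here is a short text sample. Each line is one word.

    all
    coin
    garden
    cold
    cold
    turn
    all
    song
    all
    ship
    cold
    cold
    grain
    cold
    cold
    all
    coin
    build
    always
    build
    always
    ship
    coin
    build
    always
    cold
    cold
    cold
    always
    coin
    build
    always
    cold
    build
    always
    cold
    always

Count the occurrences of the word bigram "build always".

5

Scanning the 36 overlapping bigram windows for "build always":
  position 18–19: build always
  position 20–21: build always
  position 24–25: build always
  position 31–32: build always
  position 34–35: build always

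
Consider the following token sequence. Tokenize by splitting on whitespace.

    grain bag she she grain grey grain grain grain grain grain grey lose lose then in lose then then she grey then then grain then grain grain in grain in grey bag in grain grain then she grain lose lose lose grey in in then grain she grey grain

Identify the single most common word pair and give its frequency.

"grain grain", 6 times

Bigram frequencies (highest first):
  grain grain: 6
  lose lose: 3
  then grain: 3
  she grain: 2
  grain grey: 2
  grey grain: 2
  … (23 more, each ≤ 2)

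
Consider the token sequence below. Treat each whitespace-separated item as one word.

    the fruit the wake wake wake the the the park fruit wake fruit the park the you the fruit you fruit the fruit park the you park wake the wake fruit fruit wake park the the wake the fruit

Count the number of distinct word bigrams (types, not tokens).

20

39 tokens → 38 bigram windows in total.
Repeated bigrams (each contributes count−1 duplicates):
  the fruit: 4
  fruit the: 3
  park the: 3
  the the: 3
  the wake: 3
  wake the: 3
  fruit wake: 2
  the park: 2
  … (3 more repeated)
18 duplicate windows → 38 − 18 = 20 distinct.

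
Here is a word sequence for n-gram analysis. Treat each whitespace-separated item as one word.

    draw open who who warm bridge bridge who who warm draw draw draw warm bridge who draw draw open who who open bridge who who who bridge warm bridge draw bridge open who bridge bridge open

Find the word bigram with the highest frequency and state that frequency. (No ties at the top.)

"who who", 5 times

Bigram frequencies (highest first):
  who who: 5
  open who: 3
  warm bridge: 3
  bridge who: 3
  draw draw: 3
  draw open: 2
  … (12 more, each ≤ 2)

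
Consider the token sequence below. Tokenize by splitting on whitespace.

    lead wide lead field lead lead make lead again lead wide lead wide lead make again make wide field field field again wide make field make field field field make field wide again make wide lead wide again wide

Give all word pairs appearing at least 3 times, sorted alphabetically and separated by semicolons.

field field; lead wide; make field; wide lead

Bigram counts meeting the condition (at least 3 times):
  field field: 4
  lead wide: 4
  make field: 3
  wide lead: 4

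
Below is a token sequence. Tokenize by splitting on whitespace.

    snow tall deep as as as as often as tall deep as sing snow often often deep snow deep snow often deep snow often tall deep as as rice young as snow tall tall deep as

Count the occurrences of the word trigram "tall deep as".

4

Scanning the 34 overlapping trigram windows for "tall deep as":
  position 2–4: tall deep as
  position 10–12: tall deep as
  position 25–27: tall deep as
  position 34–36: tall deep as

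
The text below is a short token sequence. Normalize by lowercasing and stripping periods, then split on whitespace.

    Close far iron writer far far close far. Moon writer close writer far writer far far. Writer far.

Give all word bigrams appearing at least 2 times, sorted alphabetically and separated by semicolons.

Bigram counts meeting the condition (at least 2 times):
  close far: 2
  far far: 2
  far writer: 2
  writer far: 4

close far; far far; far writer; writer far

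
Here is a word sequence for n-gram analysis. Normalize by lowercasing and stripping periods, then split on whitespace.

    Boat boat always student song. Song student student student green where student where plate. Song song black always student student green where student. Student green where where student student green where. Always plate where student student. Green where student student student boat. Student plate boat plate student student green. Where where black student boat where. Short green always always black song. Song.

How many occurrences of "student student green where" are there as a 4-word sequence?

Scanning the 59 overlapping 4-gram windows for "student student green where":
  position 8–11: student student green where
  position 19–22: student student green where
  position 23–26: student student green where
  position 28–31: student student green where
  position 35–38: student student green where
  position 47–50: student student green where

6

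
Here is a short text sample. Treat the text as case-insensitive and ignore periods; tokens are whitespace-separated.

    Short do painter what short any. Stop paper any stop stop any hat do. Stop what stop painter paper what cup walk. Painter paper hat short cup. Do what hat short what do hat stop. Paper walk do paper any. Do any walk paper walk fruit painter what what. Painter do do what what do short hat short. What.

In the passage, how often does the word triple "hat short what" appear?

Scanning the 57 overlapping trigram windows for "hat short what":
  position 30–32: hat short what
  position 57–59: hat short what

2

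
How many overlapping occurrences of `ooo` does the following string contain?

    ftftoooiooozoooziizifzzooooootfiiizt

7

Sliding a length-3 window over the 36 characters (34 positions):
  position 5–7: ooo
  position 9–11: ooo
  position 13–15: ooo
  position 24–26: ooo
  position 25–27: ooo
  position 26–28: ooo
  position 27–29: ooo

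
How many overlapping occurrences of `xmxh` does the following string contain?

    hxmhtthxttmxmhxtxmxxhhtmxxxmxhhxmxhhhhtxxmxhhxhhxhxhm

Sliding a length-4 window over the 53 characters (50 positions):
  position 27–30: xmxh
  position 32–35: xmxh
  position 41–44: xmxh

3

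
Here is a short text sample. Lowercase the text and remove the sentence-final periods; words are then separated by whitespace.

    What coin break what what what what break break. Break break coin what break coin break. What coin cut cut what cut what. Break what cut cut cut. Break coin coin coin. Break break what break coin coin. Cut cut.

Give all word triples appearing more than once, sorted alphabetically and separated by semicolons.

Trigram counts meeting the condition (more than once):
  break break break: 2
  break coin coin: 2
  coin break what: 2
  coin cut cut: 2
  what break coin: 2
  what what what: 2

break break break; break coin coin; coin break what; coin cut cut; what break coin; what what what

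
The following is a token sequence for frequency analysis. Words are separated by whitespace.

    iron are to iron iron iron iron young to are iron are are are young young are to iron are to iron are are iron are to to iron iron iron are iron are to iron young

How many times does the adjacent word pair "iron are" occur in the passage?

Scanning the 36 overlapping bigram windows for "iron are":
  position 1–2: iron are
  position 11–12: iron are
  position 19–20: iron are
  position 22–23: iron are
  position 25–26: iron are
  position 31–32: iron are
  position 33–34: iron are

7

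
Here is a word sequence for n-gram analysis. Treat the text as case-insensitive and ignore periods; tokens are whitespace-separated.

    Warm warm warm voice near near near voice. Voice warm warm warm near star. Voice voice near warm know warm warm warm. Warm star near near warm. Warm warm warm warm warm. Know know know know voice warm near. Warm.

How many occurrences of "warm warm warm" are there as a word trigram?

Scanning the 38 overlapping trigram windows for "warm warm warm":
  position 1–3: warm warm warm
  position 10–12: warm warm warm
  position 20–22: warm warm warm
  position 21–23: warm warm warm
  position 27–29: warm warm warm
  position 28–30: warm warm warm
  position 29–31: warm warm warm
  position 30–32: warm warm warm

8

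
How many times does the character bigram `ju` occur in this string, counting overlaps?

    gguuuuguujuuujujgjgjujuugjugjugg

6

Sliding a length-2 window over the 32 characters (31 positions):
  position 10–11: ju
  position 14–15: ju
  position 20–21: ju
  position 22–23: ju
  position 26–27: ju
  position 29–30: ju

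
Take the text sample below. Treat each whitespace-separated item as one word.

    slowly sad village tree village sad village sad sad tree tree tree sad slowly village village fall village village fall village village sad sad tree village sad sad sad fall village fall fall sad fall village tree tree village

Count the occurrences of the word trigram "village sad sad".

Scanning the 37 overlapping trigram windows for "village sad sad":
  position 7–9: village sad sad
  position 22–24: village sad sad
  position 26–28: village sad sad

3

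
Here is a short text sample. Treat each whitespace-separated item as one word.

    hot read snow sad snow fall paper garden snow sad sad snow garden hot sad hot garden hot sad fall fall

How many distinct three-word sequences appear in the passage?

21 tokens → 19 trigram windows in total.
Repeated trigrams (each contributes count−1 duplicates):
  garden hot sad: 2
1 duplicate windows → 19 − 1 = 18 distinct.

18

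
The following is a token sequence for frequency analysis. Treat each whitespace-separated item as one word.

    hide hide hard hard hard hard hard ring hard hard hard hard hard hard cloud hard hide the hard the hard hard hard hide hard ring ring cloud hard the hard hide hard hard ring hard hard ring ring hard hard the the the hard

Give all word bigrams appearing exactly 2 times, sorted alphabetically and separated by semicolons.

cloud hard; ring ring; the the

Bigram counts meeting the condition (exactly 2 times):
  cloud hard: 2
  ring ring: 2
  the the: 2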